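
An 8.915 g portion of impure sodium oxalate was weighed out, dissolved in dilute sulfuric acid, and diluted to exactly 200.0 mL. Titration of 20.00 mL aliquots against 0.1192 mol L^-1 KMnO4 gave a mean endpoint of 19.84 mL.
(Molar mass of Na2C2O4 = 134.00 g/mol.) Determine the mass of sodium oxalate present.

2 MnO4^- + 5 C2O4^2- + 16 H^+ → 2 Mn^2+ + 10 CO2 + 8 H2O
n(KMnO4) per titration = 0.01984 × 0.1192 = 2.365 × 10^-3 mol
From the 5:2 ratio, n(Na2C2O4) in each aliquot = 5/2 × 2.365 × 10^-3 = 5.912 × 10^-3 mol
n(Na2C2O4) in the whole flask = 5.912 × 10^-3 × 200.0/20.00 = 0.05912 mol
mass of Na2C2O4 = 0.05912 × 134.00 = 7.923 g

7.923 g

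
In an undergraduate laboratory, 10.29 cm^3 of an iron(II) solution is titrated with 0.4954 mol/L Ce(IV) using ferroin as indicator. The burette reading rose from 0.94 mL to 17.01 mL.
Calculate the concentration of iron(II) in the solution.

Ce^4+ + Fe^2+ → Ce^3+ + Fe^3+
n(Ce4+) = 0.01607 L × 0.4954 mol/L = 7.961 × 10^-3 mol
n(Fe2+) = 7.961 × 10^-3 mol (1:1 mole ratio)
[Fe2+] = 7.961 × 10^-3 mol / 0.01029 L = 0.7737 mol/L

0.7737 mol/L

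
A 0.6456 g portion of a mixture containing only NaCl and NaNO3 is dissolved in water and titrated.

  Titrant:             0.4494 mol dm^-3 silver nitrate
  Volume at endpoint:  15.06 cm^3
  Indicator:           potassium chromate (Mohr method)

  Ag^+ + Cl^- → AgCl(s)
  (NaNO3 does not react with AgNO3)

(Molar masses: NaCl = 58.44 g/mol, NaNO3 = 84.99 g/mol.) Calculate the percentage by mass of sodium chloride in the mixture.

61.26 %

n(AgNO3) = 0.01506 × 0.4494 = 6.768 × 10^-3 mol
Let x = n(NaCl), y = n(NaNO3).
Titrant: 1x = 6.768 × 10^-3;  mass: 58.44x + 84.99y = 0.6456
Solving, x = 6.768 × 10^-3 mol, y = 2.942 × 10^-3 mol
mass of NaCl = 6.768 × 10^-3 × 58.44 = 0.3955 g
% NaCl = 0.3955 / 0.6456 × 100 = 61.26 %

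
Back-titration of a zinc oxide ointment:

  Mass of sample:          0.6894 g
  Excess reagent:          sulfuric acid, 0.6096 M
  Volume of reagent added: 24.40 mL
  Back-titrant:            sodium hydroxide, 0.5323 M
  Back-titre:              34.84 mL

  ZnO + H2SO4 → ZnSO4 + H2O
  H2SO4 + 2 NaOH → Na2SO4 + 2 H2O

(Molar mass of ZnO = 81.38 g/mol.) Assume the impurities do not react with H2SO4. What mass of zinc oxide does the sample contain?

n(H2SO4) added = 0.02440 × 0.6096 = 0.01487 mol
n(NaOH) used in back-titration = 0.03484 × 0.5323 = 0.01855 mol
From the 1:2 ratio, n(H2SO4) left over = 1/2 × 0.01855 = 9.273 × 10^-3 mol
n(H2SO4) consumed by analyte = 0.01487 − 9.273 × 10^-3 = 5.602 × 10^-3 mol
n(ZnO) = 5.602 × 10^-3 mol (1:1 ratio)
mass of ZnO = 5.602 × 10^-3 × 81.38 = 0.4559 g

0.4559 g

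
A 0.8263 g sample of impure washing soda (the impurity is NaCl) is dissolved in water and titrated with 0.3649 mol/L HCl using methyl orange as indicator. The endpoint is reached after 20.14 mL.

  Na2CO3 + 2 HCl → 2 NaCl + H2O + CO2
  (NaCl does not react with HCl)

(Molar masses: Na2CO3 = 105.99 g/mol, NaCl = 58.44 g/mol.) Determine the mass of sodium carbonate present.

n(HCl) = 0.02014 × 0.3649 = 7.349 × 10^-3 mol
Let x = n(Na2CO3), y = n(NaCl).
Titrant: 2x = 7.349 × 10^-3;  mass: 105.99x + 58.44y = 0.8263
Solving, x = 3.675 × 10^-3 mol, y = 7.475 × 10^-3 mol
mass of Na2CO3 = 3.675 × 10^-3 × 105.99 = 0.3895 g

0.3895 g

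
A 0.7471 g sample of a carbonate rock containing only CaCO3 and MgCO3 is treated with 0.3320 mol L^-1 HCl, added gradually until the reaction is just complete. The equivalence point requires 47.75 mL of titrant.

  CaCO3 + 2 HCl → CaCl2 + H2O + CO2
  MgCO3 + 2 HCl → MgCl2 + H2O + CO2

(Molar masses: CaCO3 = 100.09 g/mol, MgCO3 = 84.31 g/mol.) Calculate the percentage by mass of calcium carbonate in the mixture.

n(HCl) = 0.04775 × 0.3320 = 0.01585 mol
Let x = n(CaCO3), y = n(MgCO3).
Titrant: 2x + 2y = 0.01585;  mass: 100.09x + 84.31y = 0.7471
Solving, x = 4.995 × 10^-3 mol, y = 2.932 × 10^-3 mol
mass of CaCO3 = 4.995 × 10^-3 × 100.09 = 0.4999 g
% CaCO3 = 0.4999 / 0.7471 × 100 = 66.92 %

66.92 %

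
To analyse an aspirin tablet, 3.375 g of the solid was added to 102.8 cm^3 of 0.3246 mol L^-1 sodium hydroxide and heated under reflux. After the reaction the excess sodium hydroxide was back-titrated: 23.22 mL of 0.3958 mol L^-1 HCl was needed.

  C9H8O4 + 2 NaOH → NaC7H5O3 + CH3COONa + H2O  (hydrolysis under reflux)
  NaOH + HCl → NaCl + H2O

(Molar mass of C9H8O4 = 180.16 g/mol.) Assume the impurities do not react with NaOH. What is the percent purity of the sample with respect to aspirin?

n(NaOH) added = 0.1028 × 0.3246 = 0.03337 mol
n(HCl) used in back-titration = 0.02322 × 0.3958 = 9.190 × 10^-3 mol
n(NaOH) left over = 9.190 × 10^-3 mol (1:1 ratio)
n(NaOH) consumed by analyte = 0.03337 − 9.190 × 10^-3 = 0.02418 mol
From the 1:2 ratio, n(C9H8O4) = 1/2 × 0.02418 = 0.01209 mol
mass of C9H8O4 = 0.01209 × 180.16 = 2.178 g
% C9H8O4 = 2.178 / 3.375 × 100 = 64.53 %

64.53 %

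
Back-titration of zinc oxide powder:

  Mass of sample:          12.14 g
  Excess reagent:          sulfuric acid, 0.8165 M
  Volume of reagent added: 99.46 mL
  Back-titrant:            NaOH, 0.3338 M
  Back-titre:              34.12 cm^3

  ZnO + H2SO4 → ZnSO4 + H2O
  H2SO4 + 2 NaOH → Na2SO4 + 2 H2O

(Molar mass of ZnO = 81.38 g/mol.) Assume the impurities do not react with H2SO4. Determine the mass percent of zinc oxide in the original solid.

50.62 %

n(H2SO4) added = 0.09946 × 0.8165 = 0.08121 mol
n(NaOH) used in back-titration = 0.03412 × 0.3338 = 0.01139 mol
From the 1:2 ratio, n(H2SO4) left over = 1/2 × 0.01139 = 5.695 × 10^-3 mol
n(H2SO4) consumed by analyte = 0.08121 − 5.695 × 10^-3 = 0.07551 mol
n(ZnO) = 0.07551 mol (1:1 ratio)
mass of ZnO = 0.07551 × 81.38 = 6.145 g
% ZnO = 6.145 / 12.14 × 100 = 50.62 %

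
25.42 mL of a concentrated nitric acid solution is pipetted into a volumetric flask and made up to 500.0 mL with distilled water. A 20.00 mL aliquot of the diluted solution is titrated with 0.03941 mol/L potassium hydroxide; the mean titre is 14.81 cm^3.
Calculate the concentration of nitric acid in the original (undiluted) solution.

0.5740 mol/L

HNO3 + KOH → KNO3 + H2O
n(KOH) = 0.01481 × 0.03941 = 5.837 × 10^-4 mol
n(HNO3) in the aliquot = 5.837 × 10^-4 mol (1:1 ratio)
[HNO3]_dilute = 5.837 × 10^-4 / 0.02000 = 0.02918 mol/L
Dilution factor = 500.0 / 25.42 = 19.67
[HNO3]_stock = 0.02918 × 19.67 = 0.5740 mol/L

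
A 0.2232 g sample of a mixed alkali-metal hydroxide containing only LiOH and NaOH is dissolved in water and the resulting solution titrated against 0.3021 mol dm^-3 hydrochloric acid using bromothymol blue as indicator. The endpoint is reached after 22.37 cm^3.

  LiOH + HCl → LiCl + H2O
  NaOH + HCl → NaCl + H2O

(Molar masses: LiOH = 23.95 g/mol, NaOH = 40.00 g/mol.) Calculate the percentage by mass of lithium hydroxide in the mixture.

31.50 %

n(HCl) = 0.02237 × 0.3021 = 6.758 × 10^-3 mol
Let x = n(LiOH), y = n(NaOH).
Titrant: 1x + 1y = 6.758 × 10^-3;  mass: 23.95x + 40.00y = 0.2232
Solving, x = 2.936 × 10^-3 mol, y = 3.822 × 10^-3 mol
mass of LiOH = 2.936 × 10^-3 × 23.95 = 0.07031 g
% LiOH = 0.07031 / 0.2232 × 100 = 31.50 %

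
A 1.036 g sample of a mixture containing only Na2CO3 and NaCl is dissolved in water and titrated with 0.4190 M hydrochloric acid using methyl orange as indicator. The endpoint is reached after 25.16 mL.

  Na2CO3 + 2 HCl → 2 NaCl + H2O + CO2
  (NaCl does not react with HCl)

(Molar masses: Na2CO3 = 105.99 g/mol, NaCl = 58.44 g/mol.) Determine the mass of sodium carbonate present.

n(HCl) = 0.02516 × 0.4190 = 0.01054 mol
Let x = n(Na2CO3), y = n(NaCl).
Titrant: 2x = 0.01054;  mass: 105.99x + 58.44y = 1.036
Solving, x = 5.271 × 10^-3 mol, y = 8.168 × 10^-3 mol
mass of Na2CO3 = 5.271 × 10^-3 × 105.99 = 0.5587 g

0.5587 g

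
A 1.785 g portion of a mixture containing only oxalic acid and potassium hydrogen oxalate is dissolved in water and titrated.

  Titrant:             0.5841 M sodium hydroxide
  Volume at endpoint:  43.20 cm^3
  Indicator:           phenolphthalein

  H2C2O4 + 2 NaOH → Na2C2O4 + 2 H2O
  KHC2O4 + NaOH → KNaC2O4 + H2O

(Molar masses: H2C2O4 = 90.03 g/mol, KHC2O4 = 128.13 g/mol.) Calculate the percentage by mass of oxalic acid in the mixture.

43.94 %

n(NaOH) = 0.04320 × 0.5841 = 0.02523 mol
Let x = n(H2C2O4), y = n(KHC2O4).
Titrant: 2x + 1y = 0.02523;  mass: 90.03x + 128.13y = 1.785
Solving, x = 8.712 × 10^-3 mol, y = 7.810 × 10^-3 mol
mass of H2C2O4 = 8.712 × 10^-3 × 90.03 = 0.7843 g
% H2C2O4 = 0.7843 / 1.785 × 100 = 43.94 %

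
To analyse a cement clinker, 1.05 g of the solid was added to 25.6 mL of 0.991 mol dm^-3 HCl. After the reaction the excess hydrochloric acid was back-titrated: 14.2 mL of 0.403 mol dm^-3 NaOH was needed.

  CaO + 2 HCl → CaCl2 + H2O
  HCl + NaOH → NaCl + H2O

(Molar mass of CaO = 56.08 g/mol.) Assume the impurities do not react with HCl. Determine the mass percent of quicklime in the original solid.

52.5 %

n(HCl) added = 0.0256 × 0.991 = 0.0254 mol
n(NaOH) used in back-titration = 0.0142 × 0.403 = 5.72 × 10^-3 mol
n(HCl) left over = 5.72 × 10^-3 mol (1:1 ratio)
n(HCl) consumed by analyte = 0.0254 − 5.72 × 10^-3 = 0.0196 mol
From the 1:2 ratio, n(CaO) = 1/2 × 0.0196 = 9.82 × 10^-3 mol
mass of CaO = 9.82 × 10^-3 × 56.08 = 0.551 g
% CaO = 0.551 / 1.05 × 100 = 52.5 %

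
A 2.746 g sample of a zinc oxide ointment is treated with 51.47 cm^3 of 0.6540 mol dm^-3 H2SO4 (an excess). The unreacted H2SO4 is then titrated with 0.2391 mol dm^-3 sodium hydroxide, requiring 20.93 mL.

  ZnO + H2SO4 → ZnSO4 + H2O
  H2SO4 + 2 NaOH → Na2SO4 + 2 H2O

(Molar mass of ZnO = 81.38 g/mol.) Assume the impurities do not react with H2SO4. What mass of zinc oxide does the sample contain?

2.536 g

n(H2SO4) added = 0.05147 × 0.6540 = 0.03366 mol
n(NaOH) used in back-titration = 0.02093 × 0.2391 = 5.004 × 10^-3 mol
From the 1:2 ratio, n(H2SO4) left over = 1/2 × 5.004 × 10^-3 = 2.502 × 10^-3 mol
n(H2SO4) consumed by analyte = 0.03366 − 2.502 × 10^-3 = 0.03116 mol
n(ZnO) = 0.03116 mol (1:1 ratio)
mass of ZnO = 0.03116 × 81.38 = 2.536 g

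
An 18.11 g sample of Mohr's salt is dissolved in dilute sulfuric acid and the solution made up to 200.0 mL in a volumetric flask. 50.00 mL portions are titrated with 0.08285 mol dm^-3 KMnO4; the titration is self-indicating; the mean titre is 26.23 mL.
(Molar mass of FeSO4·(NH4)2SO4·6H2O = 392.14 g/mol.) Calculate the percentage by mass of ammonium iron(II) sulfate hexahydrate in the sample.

94.11 %

MnO4^- + 5 Fe^2+ + 8 H^+ → Mn^2+ + 5 Fe^3+ + 4 H2O
n(KMnO4) per titration = 0.02623 × 0.08285 = 2.173 × 10^-3 mol
From the 5:1 ratio, n(FeSO4·(NH4)2SO4·6H2O) in each aliquot = 5/1 × 2.173 × 10^-3 = 0.01087 mol
n(FeSO4·(NH4)2SO4·6H2O) in the whole flask = 0.01087 × 200.0/50.00 = 0.04346 mol
mass of FeSO4·(NH4)2SO4·6H2O = 0.04346 × 392.14 = 17.04 g
% FeSO4·(NH4)2SO4·6H2O = 17.04 / 18.11 × 100 = 94.11 %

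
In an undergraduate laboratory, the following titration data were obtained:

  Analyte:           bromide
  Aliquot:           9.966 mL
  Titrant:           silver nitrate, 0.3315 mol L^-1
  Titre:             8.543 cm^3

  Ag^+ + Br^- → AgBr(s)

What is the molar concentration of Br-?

0.2842 mol/L

n(AgNO3) = 0.008543 L × 0.3315 mol/L = 2.832 × 10^-3 mol
n(Br-) = 2.832 × 10^-3 mol (1:1 mole ratio)
[Br-] = 2.832 × 10^-3 mol / 0.009966 L = 0.2842 mol/L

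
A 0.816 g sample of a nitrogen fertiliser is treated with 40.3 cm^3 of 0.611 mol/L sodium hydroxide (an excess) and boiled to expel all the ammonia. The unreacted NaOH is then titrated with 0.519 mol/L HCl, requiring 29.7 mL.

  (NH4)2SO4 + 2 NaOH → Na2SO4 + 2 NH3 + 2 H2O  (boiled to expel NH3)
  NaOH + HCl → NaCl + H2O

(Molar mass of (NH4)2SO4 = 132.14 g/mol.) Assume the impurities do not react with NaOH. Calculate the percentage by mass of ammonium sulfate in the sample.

74.6 %

n(NaOH) added = 0.0403 × 0.611 = 0.0246 mol
n(HCl) used in back-titration = 0.0297 × 0.519 = 0.0154 mol
n(NaOH) left over = 0.0154 mol (1:1 ratio)
n(NaOH) consumed by analyte = 0.0246 − 0.0154 = 9.21 × 10^-3 mol
From the 1:2 ratio, n((NH4)2SO4) = 1/2 × 9.21 × 10^-3 = 4.60 × 10^-3 mol
mass of (NH4)2SO4 = 4.60 × 10^-3 × 132.14 = 0.608 g
% (NH4)2SO4 = 0.608 / 0.816 × 100 = 74.6 %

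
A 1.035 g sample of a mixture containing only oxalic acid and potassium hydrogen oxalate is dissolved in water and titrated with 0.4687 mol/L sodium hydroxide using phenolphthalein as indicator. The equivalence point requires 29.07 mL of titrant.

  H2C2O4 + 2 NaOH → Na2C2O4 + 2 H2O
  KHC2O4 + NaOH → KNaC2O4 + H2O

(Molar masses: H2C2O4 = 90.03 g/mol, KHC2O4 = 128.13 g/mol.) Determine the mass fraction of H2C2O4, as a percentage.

37.19 %

n(NaOH) = 0.02907 × 0.4687 = 0.01363 mol
Let x = n(H2C2O4), y = n(KHC2O4).
Titrant: 2x + 1y = 0.01363;  mass: 90.03x + 128.13y = 1.035
Solving, x = 4.276 × 10^-3 mol, y = 5.073 × 10^-3 mol
mass of H2C2O4 = 4.276 × 10^-3 × 90.03 = 0.3850 g
% H2C2O4 = 0.3850 / 1.035 × 100 = 37.19 %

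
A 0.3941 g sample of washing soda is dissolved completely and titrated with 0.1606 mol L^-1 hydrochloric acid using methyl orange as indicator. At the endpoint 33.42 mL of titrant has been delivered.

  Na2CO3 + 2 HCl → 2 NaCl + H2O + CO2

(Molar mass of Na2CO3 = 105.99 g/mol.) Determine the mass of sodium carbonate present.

n(HCl) = 0.03342 L × 0.1606 mol/L = 5.367 × 10^-3 mol
From the 1:2 ratio, n(Na2CO3) = 1/2 × 5.367 × 10^-3 = 2.684 × 10^-3 mol
mass of Na2CO3 = 2.684 × 10^-3 × 105.99 g/mol = 0.2844 g

0.2844 g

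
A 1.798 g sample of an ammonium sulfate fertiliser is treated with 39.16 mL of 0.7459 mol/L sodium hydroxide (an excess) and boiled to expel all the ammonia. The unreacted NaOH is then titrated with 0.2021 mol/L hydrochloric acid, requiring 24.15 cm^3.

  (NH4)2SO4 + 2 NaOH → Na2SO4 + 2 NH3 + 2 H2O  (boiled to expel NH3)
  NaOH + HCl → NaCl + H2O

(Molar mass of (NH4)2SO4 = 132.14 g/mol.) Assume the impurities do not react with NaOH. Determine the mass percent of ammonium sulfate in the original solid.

n(NaOH) added = 0.03916 × 0.7459 = 0.02921 mol
n(HCl) used in back-titration = 0.02415 × 0.2021 = 4.881 × 10^-3 mol
n(NaOH) left over = 4.881 × 10^-3 mol (1:1 ratio)
n(NaOH) consumed by analyte = 0.02921 − 4.881 × 10^-3 = 0.02433 mol
From the 1:2 ratio, n((NH4)2SO4) = 1/2 × 0.02433 = 0.01216 mol
mass of (NH4)2SO4 = 0.01216 × 132.14 = 1.607 g
% (NH4)2SO4 = 1.607 / 1.798 × 100 = 89.40 %

89.40 %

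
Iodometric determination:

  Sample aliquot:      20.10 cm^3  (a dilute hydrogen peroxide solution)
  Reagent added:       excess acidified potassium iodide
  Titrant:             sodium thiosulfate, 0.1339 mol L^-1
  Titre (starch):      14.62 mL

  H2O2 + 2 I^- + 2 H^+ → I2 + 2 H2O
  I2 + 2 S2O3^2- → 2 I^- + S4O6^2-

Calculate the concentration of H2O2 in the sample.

0.04870 mol/L

n(S2O3^2-) = 0.01462 × 0.1339 = 1.958 × 10^-3 mol
n(I2) = n(S2O3^2-)/2 = 9.788 × 10^-4 mol
n(H2O2) in the aliquot = 9.788 × 10^-4 mol (1:1 ratio)
[H2O2] = 9.788 × 10^-4 / 0.02010 = 0.04870 mol/L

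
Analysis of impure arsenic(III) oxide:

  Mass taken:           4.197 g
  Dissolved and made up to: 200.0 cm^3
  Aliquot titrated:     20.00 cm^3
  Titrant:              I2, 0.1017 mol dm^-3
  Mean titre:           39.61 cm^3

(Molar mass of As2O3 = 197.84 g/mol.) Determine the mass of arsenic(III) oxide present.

As2O3 + 2 I2 + 2 H2O → As2O5 + 4 HI
n(I2) per titration = 0.03961 × 0.1017 = 4.028 × 10^-3 mol
From the 1:2 ratio, n(As2O3) in each aliquot = 1/2 × 4.028 × 10^-3 = 2.014 × 10^-3 mol
n(As2O3) in the whole flask = 2.014 × 10^-3 × 200.0/20.00 = 0.02014 mol
mass of As2O3 = 0.02014 × 197.84 = 3.985 g

3.985 g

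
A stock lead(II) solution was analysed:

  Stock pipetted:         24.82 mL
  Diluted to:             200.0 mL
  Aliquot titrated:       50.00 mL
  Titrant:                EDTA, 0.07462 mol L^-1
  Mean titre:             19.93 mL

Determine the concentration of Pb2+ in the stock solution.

0.2397 mol/L

Pb^2+ + EDTA^4- → [Pb(EDTA)]^2-
n(EDTA) = 0.01993 × 0.07462 = 1.487 × 10^-3 mol
n(Pb2+) in the aliquot = 1.487 × 10^-3 mol (1:1 ratio)
[Pb2+]_dilute = 1.487 × 10^-3 / 0.05000 = 0.02974 mol/L
Dilution factor = 200.0 / 24.82 = 8.058
[Pb2+]_stock = 0.02974 × 8.058 = 0.2397 mol/L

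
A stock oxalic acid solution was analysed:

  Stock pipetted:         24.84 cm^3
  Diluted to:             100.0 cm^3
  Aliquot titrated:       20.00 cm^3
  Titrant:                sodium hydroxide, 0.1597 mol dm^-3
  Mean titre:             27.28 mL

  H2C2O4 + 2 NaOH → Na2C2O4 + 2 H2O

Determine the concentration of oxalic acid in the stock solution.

0.4385 mol/L

n(NaOH) = 0.02728 × 0.1597 = 4.357 × 10^-3 mol
From the 1:2 ratio, n(H2C2O4) in the aliquot = 1/2 × 4.357 × 10^-3 = 2.178 × 10^-3 mol
[H2C2O4]_dilute = 2.178 × 10^-3 / 0.02000 = 0.1089 mol/L
Dilution factor = 100.0 / 24.84 = 4.026
[H2C2O4]_stock = 0.1089 × 4.026 = 0.4385 mol/L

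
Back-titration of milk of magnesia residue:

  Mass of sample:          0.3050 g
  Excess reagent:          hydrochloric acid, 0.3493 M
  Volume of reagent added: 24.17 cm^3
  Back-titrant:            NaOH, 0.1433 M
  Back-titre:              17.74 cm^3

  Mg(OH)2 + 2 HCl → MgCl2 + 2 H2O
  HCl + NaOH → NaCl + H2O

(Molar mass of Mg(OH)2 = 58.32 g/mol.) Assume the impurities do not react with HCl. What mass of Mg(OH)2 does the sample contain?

n(HCl) added = 0.02417 × 0.3493 = 8.443 × 10^-3 mol
n(NaOH) used in back-titration = 0.01774 × 0.1433 = 2.542 × 10^-3 mol
n(HCl) left over = 2.542 × 10^-3 mol (1:1 ratio)
n(HCl) consumed by analyte = 8.443 × 10^-3 − 2.542 × 10^-3 = 5.900 × 10^-3 mol
From the 1:2 ratio, n(Mg(OH)2) = 1/2 × 5.900 × 10^-3 = 2.950 × 10^-3 mol
mass of Mg(OH)2 = 2.950 × 10^-3 × 58.32 = 0.1721 g

0.1721 g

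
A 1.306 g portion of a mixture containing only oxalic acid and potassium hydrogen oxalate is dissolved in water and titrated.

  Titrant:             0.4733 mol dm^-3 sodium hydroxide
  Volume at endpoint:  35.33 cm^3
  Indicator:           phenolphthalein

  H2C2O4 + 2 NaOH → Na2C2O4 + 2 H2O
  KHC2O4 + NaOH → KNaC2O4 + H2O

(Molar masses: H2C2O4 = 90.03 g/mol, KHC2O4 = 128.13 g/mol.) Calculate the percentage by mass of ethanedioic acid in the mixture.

34.69 %

n(NaOH) = 0.03533 × 0.4733 = 0.01672 mol
Let x = n(H2C2O4), y = n(KHC2O4).
Titrant: 2x + 1y = 0.01672;  mass: 90.03x + 128.13y = 1.306
Solving, x = 5.032 × 10^-3 mol, y = 6.657 × 10^-3 mol
mass of H2C2O4 = 5.032 × 10^-3 × 90.03 = 0.4531 g
% H2C2O4 = 0.4531 / 1.306 × 100 = 34.69 %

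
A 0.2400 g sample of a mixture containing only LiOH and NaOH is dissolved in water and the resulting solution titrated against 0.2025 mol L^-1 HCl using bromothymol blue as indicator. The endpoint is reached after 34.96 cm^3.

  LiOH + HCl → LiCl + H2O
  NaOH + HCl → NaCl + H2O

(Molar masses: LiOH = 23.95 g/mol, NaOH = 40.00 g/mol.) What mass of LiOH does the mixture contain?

n(HCl) = 0.03496 × 0.2025 = 7.079 × 10^-3 mol
Let x = n(LiOH), y = n(NaOH).
Titrant: 1x + 1y = 7.079 × 10^-3;  mass: 23.95x + 40.00y = 0.2400
Solving, x = 2.690 × 10^-3 mol, y = 4.389 × 10^-3 mol
mass of LiOH = 2.690 × 10^-3 × 23.95 = 0.06443 g

0.06443 g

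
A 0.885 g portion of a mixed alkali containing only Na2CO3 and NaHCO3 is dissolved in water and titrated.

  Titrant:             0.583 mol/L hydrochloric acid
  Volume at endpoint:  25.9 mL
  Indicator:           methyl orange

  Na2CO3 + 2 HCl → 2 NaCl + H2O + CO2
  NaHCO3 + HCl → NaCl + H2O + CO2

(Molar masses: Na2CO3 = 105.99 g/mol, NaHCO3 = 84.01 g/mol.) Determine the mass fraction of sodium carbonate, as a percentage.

n(HCl) = 0.0259 × 0.583 = 0.0151 mol
Let x = n(Na2CO3), y = n(NaHCO3).
Titrant: 2x + 1y = 0.0151;  mass: 105.99x + 84.01y = 0.885
Solving, x = 6.18 × 10^-3 mol, y = 2.73 × 10^-3 mol
mass of Na2CO3 = 6.18 × 10^-3 × 105.99 = 0.655 g
% Na2CO3 = 0.655 / 0.885 × 100 = 74.0 %

74.0 %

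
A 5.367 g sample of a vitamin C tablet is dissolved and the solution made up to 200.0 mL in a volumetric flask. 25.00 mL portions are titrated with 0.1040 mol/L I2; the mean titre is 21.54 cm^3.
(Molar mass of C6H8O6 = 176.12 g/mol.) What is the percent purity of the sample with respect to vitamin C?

C6H8O6 + I2 → C6H6O6 + 2 HI
n(I2) per titration = 0.02154 × 0.1040 = 2.240 × 10^-3 mol
n(C6H8O6) in each aliquot = 2.240 × 10^-3 mol (1:1 ratio)
n(C6H8O6) in the whole flask = 2.240 × 10^-3 × 200.0/25.00 = 0.01792 mol
mass of C6H8O6 = 0.01792 × 176.12 = 3.156 g
% C6H8O6 = 3.156 / 5.367 × 100 = 58.81 %

58.81 %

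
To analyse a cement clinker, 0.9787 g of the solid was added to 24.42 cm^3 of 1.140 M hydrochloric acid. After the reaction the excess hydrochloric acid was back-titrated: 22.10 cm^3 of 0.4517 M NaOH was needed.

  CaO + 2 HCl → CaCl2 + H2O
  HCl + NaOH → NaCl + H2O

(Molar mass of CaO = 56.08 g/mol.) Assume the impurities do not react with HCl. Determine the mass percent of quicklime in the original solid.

51.16 %

n(HCl) added = 0.02442 × 1.140 = 0.02784 mol
n(NaOH) used in back-titration = 0.02210 × 0.4517 = 9.983 × 10^-3 mol
n(HCl) left over = 9.983 × 10^-3 mol (1:1 ratio)
n(HCl) consumed by analyte = 0.02784 − 9.983 × 10^-3 = 0.01786 mol
From the 1:2 ratio, n(CaO) = 1/2 × 0.01786 = 8.928 × 10^-3 mol
mass of CaO = 8.928 × 10^-3 × 56.08 = 0.5007 g
% CaO = 0.5007 / 0.9787 × 100 = 51.16 %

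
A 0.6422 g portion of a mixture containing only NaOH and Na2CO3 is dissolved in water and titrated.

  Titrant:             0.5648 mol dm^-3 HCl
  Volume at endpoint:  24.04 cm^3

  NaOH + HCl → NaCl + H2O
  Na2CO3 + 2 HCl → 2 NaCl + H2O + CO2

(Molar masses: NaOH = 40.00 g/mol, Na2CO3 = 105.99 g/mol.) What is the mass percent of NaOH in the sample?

n(HCl) = 0.02404 × 0.5648 = 0.01358 mol
Let x = n(NaOH), y = n(Na2CO3).
Titrant: 1x + 2y = 0.01358;  mass: 40.00x + 105.99y = 0.6422
Solving, x = 5.953 × 10^-3 mol, y = 3.813 × 10^-3 mol
mass of NaOH = 5.953 × 10^-3 × 40.00 = 0.2381 g
% NaOH = 0.2381 / 0.6422 × 100 = 37.08 %

37.08 %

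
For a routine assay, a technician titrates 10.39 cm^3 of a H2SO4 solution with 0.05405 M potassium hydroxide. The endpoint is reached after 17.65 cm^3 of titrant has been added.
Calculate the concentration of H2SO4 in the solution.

0.04591 M

H2SO4 + 2 KOH → K2SO4 + 2 H2O
n(KOH) = 0.01765 L × 0.05405 mol/L = 9.540 × 10^-4 mol
From the 1:2 mole ratio, n(H2SO4) = 1/2 × 9.540 × 10^-4 = 4.770 × 10^-4 mol
[H2SO4] = 4.770 × 10^-4 mol / 0.01039 L = 0.04591 mol/L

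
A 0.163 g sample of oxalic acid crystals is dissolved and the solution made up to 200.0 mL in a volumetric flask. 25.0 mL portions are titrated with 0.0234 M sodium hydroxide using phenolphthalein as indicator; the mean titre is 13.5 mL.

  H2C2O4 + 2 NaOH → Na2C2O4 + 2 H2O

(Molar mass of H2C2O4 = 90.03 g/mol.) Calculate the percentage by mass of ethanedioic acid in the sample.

n(NaOH) per titration = 0.0135 × 0.0234 = 3.16 × 10^-4 mol
From the 1:2 ratio, n(H2C2O4) in each aliquot = 1/2 × 3.16 × 10^-4 = 1.58 × 10^-4 mol
n(H2C2O4) in the whole flask = 1.58 × 10^-4 × 200.0/25.0 = 1.26 × 10^-3 mol
mass of H2C2O4 = 1.26 × 10^-3 × 90.03 = 0.114 g
% H2C2O4 = 0.114 / 0.163 × 100 = 69.8 %

69.8 %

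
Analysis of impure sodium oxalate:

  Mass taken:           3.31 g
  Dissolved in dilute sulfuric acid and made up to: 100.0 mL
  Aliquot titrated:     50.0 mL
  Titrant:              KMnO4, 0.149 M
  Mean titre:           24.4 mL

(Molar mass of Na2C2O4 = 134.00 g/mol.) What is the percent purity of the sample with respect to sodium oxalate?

73.6 %

2 MnO4^- + 5 C2O4^2- + 16 H^+ → 2 Mn^2+ + 10 CO2 + 8 H2O
n(KMnO4) per titration = 0.0244 × 0.149 = 3.64 × 10^-3 mol
From the 5:2 ratio, n(Na2C2O4) in each aliquot = 5/2 × 3.64 × 10^-3 = 9.09 × 10^-3 mol
n(Na2C2O4) in the whole flask = 9.09 × 10^-3 × 100.0/50.0 = 0.0182 mol
mass of Na2C2O4 = 0.0182 × 134.00 = 2.44 g
% Na2C2O4 = 2.44 / 3.31 × 100 = 73.6 %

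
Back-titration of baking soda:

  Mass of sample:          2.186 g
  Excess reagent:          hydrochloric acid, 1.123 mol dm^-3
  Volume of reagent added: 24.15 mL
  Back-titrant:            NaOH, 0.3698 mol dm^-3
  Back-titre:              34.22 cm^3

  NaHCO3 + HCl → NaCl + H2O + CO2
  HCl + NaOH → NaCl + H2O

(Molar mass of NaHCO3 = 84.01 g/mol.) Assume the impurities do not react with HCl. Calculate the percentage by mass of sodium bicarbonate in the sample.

55.59 %

n(HCl) added = 0.02415 × 1.123 = 0.02712 mol
n(NaOH) used in back-titration = 0.03422 × 0.3698 = 0.01265 mol
n(HCl) left over = 0.01265 mol (1:1 ratio)
n(HCl) consumed by analyte = 0.02712 − 0.01265 = 0.01447 mol
n(NaHCO3) = 0.01447 mol (1:1 ratio)
mass of NaHCO3 = 0.01447 × 84.01 = 1.215 g
% NaHCO3 = 1.215 / 2.186 × 100 = 55.59 %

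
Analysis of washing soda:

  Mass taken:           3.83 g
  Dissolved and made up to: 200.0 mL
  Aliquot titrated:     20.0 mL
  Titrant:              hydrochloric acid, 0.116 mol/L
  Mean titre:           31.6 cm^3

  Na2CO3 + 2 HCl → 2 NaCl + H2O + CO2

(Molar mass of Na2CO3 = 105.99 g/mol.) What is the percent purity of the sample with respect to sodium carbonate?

50.7 %

n(HCl) per titration = 0.0316 × 0.116 = 3.67 × 10^-3 mol
From the 1:2 ratio, n(Na2CO3) in each aliquot = 1/2 × 3.67 × 10^-3 = 1.83 × 10^-3 mol
n(Na2CO3) in the whole flask = 1.83 × 10^-3 × 200.0/20.0 = 0.0183 mol
mass of Na2CO3 = 0.0183 × 105.99 = 1.94 g
% Na2CO3 = 1.94 / 3.83 × 100 = 50.7 %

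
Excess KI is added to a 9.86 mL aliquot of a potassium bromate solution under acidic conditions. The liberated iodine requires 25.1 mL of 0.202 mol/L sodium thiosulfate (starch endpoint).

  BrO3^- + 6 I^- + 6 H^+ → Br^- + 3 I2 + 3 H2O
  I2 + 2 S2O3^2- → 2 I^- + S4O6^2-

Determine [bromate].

0.0857 mol/L

n(S2O3^2-) = 0.0251 × 0.202 = 5.07 × 10^-3 mol
n(I2) = n(S2O3^2-)/2 = 2.54 × 10^-3 mol
From the 1:3 ratio, n(BrO3^-) in the aliquot = 1/3 × 2.54 × 10^-3 = 8.45 × 10^-4 mol
[BrO3^-] = 8.45 × 10^-4 / 0.00986 = 0.0857 mol/L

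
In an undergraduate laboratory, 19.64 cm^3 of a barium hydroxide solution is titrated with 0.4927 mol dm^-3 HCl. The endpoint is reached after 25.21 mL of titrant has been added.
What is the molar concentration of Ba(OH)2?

0.3162 mol/L

Ba(OH)2 + 2 HCl → BaCl2 + 2 H2O
n(HCl) = 0.02521 L × 0.4927 mol/L = 0.01242 mol
From the 1:2 mole ratio, n(Ba(OH)2) = 1/2 × 0.01242 = 6.210 × 10^-3 mol
[Ba(OH)2] = 6.210 × 10^-3 mol / 0.01964 L = 0.3162 mol/L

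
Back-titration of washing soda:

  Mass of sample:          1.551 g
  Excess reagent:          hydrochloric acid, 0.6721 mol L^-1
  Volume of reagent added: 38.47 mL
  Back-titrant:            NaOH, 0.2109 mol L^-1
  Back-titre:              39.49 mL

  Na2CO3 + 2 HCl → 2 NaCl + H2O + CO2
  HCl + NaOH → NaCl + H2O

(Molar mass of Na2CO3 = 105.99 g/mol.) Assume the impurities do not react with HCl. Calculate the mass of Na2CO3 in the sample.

0.9289 g

n(HCl) added = 0.03847 × 0.6721 = 0.02586 mol
n(NaOH) used in back-titration = 0.03949 × 0.2109 = 8.328 × 10^-3 mol
n(HCl) left over = 8.328 × 10^-3 mol (1:1 ratio)
n(HCl) consumed by analyte = 0.02586 − 8.328 × 10^-3 = 0.01753 mol
From the 1:2 ratio, n(Na2CO3) = 1/2 × 0.01753 = 8.764 × 10^-3 mol
mass of Na2CO3 = 8.764 × 10^-3 × 105.99 = 0.9289 g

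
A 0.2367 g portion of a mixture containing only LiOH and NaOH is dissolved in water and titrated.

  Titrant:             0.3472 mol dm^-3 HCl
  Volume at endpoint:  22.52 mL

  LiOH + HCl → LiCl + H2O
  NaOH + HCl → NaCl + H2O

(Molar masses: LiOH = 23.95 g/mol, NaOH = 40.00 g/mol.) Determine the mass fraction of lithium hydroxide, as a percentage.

47.95 %

n(HCl) = 0.02252 × 0.3472 = 7.819 × 10^-3 mol
Let x = n(LiOH), y = n(NaOH).
Titrant: 1x + 1y = 7.819 × 10^-3;  mass: 23.95x + 40.00y = 0.2367
Solving, x = 4.739 × 10^-3 mol, y = 3.080 × 10^-3 mol
mass of LiOH = 4.739 × 10^-3 × 23.95 = 0.1135 g
% LiOH = 0.1135 / 0.2367 × 100 = 47.95 %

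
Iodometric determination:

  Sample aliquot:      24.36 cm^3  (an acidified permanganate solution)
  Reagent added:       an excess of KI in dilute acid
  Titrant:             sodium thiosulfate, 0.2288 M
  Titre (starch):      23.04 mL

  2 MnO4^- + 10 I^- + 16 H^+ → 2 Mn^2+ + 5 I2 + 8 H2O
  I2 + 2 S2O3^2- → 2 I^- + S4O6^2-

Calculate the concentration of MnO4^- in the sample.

0.04328 M

n(S2O3^2-) = 0.02304 × 0.2288 = 5.272 × 10^-3 mol
n(I2) = n(S2O3^2-)/2 = 2.636 × 10^-3 mol
From the 2:5 ratio, n(MnO4^-) in the aliquot = 2/5 × 2.636 × 10^-3 = 1.054 × 10^-3 mol
[MnO4^-] = 1.054 × 10^-3 / 0.02436 = 0.04328 mol/L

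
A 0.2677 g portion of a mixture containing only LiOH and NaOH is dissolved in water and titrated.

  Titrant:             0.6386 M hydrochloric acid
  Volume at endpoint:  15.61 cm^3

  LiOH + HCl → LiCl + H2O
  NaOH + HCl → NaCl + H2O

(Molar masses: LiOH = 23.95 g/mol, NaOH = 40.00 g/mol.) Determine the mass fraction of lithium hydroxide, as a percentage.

73.05 %

n(HCl) = 0.01561 × 0.6386 = 9.969 × 10^-3 mol
Let x = n(LiOH), y = n(NaOH).
Titrant: 1x + 1y = 9.969 × 10^-3;  mass: 23.95x + 40.00y = 0.2677
Solving, x = 8.165 × 10^-3 mol, y = 1.804 × 10^-3 mol
mass of LiOH = 8.165 × 10^-3 × 23.95 = 0.1955 g
% LiOH = 0.1955 / 0.2677 × 100 = 73.05 %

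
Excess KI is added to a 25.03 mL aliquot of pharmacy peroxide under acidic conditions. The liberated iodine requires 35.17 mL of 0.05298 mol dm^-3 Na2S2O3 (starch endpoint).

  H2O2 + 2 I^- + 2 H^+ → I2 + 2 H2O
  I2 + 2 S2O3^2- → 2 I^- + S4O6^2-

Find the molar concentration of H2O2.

n(S2O3^2-) = 0.03517 × 0.05298 = 1.863 × 10^-3 mol
n(I2) = n(S2O3^2-)/2 = 9.317 × 10^-4 mol
n(H2O2) in the aliquot = 9.317 × 10^-4 mol (1:1 ratio)
[H2O2] = 9.317 × 10^-4 / 0.02503 = 0.03722 mol/L

0.03722 mol/L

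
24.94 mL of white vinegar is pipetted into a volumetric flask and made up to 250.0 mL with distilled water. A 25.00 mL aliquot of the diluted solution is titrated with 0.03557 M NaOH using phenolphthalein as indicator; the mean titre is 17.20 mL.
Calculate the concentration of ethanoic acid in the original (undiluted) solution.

CH3COOH + NaOH → CH3COONa + H2O
n(NaOH) = 0.01720 × 0.03557 = 6.118 × 10^-4 mol
n(CH3COOH) in the aliquot = 6.118 × 10^-4 mol (1:1 ratio)
[CH3COOH]_dilute = 6.118 × 10^-4 / 0.02500 = 0.02447 mol/L
Dilution factor = 250.0 / 24.94 = 10.02
[CH3COOH]_stock = 0.02447 × 10.02 = 0.2453 mol/L

0.2453 M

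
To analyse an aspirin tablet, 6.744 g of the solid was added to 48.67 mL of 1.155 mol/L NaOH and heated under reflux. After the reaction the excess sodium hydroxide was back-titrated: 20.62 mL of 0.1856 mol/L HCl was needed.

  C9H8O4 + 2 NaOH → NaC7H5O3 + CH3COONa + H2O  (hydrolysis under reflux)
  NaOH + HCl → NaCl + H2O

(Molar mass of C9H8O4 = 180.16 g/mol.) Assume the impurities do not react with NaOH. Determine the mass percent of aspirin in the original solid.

n(NaOH) added = 0.04867 × 1.155 = 0.05621 mol
n(HCl) used in back-titration = 0.02062 × 0.1856 = 3.827 × 10^-3 mol
n(NaOH) left over = 3.827 × 10^-3 mol (1:1 ratio)
n(NaOH) consumed by analyte = 0.05621 − 3.827 × 10^-3 = 0.05239 mol
From the 1:2 ratio, n(C9H8O4) = 1/2 × 0.05239 = 0.02619 mol
mass of C9H8O4 = 0.02619 × 180.16 = 4.719 g
% C9H8O4 = 4.719 / 6.744 × 100 = 69.97 %

69.97 %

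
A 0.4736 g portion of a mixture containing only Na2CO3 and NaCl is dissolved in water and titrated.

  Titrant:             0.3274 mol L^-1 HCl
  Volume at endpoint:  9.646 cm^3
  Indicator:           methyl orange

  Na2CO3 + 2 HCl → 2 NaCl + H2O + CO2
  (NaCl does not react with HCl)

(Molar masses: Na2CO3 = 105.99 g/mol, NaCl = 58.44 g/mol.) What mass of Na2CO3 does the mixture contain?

0.1674 g

n(HCl) = 0.009646 × 0.3274 = 3.158 × 10^-3 mol
Let x = n(Na2CO3), y = n(NaCl).
Titrant: 2x = 3.158 × 10^-3;  mass: 105.99x + 58.44y = 0.4736
Solving, x = 1.579 × 10^-3 mol, y = 5.240 × 10^-3 mol
mass of Na2CO3 = 1.579 × 10^-3 × 105.99 = 0.1674 g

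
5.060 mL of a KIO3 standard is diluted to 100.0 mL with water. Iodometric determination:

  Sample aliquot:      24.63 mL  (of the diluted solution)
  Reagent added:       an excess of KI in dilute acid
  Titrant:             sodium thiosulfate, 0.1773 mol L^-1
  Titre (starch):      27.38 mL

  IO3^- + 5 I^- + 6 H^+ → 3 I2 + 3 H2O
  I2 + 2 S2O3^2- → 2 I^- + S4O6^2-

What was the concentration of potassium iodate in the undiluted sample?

n(S2O3^2-) = 0.02738 × 0.1773 = 4.854 × 10^-3 mol
n(I2) = n(S2O3^2-)/2 = 2.427 × 10^-3 mol
From the 1:3 ratio, n(IO3^-) in the aliquot = 1/3 × 2.427 × 10^-3 = 8.091 × 10^-4 mol
[IO3^-]_dilute = 8.091 × 10^-4 / 0.02463 = 0.03285 mol/L
[IO3^-]_original = 0.03285 × 100.0/5.060 = 0.6492 mol/L

0.6492 mol/L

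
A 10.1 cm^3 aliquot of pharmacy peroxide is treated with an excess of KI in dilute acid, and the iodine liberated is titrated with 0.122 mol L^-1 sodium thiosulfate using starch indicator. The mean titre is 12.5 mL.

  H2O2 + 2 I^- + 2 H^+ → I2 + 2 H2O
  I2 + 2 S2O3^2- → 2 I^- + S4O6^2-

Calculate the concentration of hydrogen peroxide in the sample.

n(S2O3^2-) = 0.0125 × 0.122 = 1.52 × 10^-3 mol
n(I2) = n(S2O3^2-)/2 = 7.62 × 10^-4 mol
n(H2O2) in the aliquot = 7.62 × 10^-4 mol (1:1 ratio)
[H2O2] = 7.62 × 10^-4 / 0.0101 = 0.0755 mol/L

0.0755 mol/L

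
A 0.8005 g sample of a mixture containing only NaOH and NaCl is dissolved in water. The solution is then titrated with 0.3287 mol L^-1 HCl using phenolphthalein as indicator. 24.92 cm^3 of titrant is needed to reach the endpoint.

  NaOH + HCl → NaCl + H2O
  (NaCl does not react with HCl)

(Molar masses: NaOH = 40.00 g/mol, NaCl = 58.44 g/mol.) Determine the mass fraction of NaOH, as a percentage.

n(HCl) = 0.02492 × 0.3287 = 8.191 × 10^-3 mol
Let x = n(NaOH), y = n(NaCl).
Titrant: 1x = 8.191 × 10^-3;  mass: 40.00x + 58.44y = 0.8005
Solving, x = 8.191 × 10^-3 mol, y = 8.091 × 10^-3 mol
mass of NaOH = 8.191 × 10^-3 × 40.00 = 0.3276 g
% NaOH = 0.3276 / 0.8005 × 100 = 40.93 %

40.93 %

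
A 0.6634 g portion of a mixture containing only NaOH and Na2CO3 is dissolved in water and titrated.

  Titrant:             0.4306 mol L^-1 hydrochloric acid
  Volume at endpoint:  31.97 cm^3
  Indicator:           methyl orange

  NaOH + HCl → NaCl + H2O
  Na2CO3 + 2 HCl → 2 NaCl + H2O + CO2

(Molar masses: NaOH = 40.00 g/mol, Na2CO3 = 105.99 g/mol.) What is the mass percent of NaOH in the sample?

n(HCl) = 0.03197 × 0.4306 = 0.01377 mol
Let x = n(NaOH), y = n(Na2CO3).
Titrant: 1x + 2y = 0.01377;  mass: 40.00x + 105.99y = 0.6634
Solving, x = 5.090 × 10^-3 mol, y = 4.338 × 10^-3 mol
mass of NaOH = 5.090 × 10^-3 × 40.00 = 0.2036 g
% NaOH = 0.2036 / 0.6634 × 100 = 30.69 %

30.69 %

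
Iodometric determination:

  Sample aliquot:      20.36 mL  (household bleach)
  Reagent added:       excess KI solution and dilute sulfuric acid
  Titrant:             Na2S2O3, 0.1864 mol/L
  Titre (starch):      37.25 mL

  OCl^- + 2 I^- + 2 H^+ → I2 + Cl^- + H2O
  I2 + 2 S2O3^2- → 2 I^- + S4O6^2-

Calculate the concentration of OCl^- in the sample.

n(S2O3^2-) = 0.03725 × 0.1864 = 6.943 × 10^-3 mol
n(I2) = n(S2O3^2-)/2 = 3.472 × 10^-3 mol
n(OCl^-) in the aliquot = 3.472 × 10^-3 mol (1:1 ratio)
[OCl^-] = 3.472 × 10^-3 / 0.02036 = 0.1705 mol/L

0.1705 mol/L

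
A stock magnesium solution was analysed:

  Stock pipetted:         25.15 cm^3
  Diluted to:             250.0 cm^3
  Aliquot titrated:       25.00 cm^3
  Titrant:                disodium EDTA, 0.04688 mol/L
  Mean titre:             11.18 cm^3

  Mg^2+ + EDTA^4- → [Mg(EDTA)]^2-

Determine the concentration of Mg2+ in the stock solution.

0.2084 mol/L

n(EDTA) = 0.01118 × 0.04688 = 5.241 × 10^-4 mol
n(Mg2+) in the aliquot = 5.241 × 10^-4 mol (1:1 ratio)
[Mg2+]_dilute = 5.241 × 10^-4 / 0.02500 = 0.02096 mol/L
Dilution factor = 250.0 / 25.15 = 9.940
[Mg2+]_stock = 0.02096 × 9.940 = 0.2084 mol/L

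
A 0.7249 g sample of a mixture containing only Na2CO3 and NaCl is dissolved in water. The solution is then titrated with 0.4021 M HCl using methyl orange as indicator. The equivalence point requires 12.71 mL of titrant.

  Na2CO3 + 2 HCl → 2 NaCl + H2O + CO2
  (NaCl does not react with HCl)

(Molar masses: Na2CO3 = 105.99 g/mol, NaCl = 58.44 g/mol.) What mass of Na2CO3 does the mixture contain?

n(HCl) = 0.01271 × 0.4021 = 5.111 × 10^-3 mol
Let x = n(Na2CO3), y = n(NaCl).
Titrant: 2x = 5.111 × 10^-3;  mass: 105.99x + 58.44y = 0.7249
Solving, x = 2.555 × 10^-3 mol, y = 7.770 × 10^-3 mol
mass of Na2CO3 = 2.555 × 10^-3 × 105.99 = 0.2708 g

0.2708 g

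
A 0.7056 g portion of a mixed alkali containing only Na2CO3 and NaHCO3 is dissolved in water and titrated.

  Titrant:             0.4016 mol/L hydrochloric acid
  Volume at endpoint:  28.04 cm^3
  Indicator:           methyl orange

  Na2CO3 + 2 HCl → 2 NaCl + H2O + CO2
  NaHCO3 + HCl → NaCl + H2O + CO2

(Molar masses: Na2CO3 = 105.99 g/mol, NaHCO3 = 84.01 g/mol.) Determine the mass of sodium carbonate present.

n(HCl) = 0.02804 × 0.4016 = 0.01126 mol
Let x = n(Na2CO3), y = n(NaHCO3).
Titrant: 2x + 1y = 0.01126;  mass: 105.99x + 84.01y = 0.7056
Solving, x = 3.876 × 10^-3 mol, y = 3.509 × 10^-3 mol
mass of Na2CO3 = 3.876 × 10^-3 × 105.99 = 0.4108 g

0.4108 g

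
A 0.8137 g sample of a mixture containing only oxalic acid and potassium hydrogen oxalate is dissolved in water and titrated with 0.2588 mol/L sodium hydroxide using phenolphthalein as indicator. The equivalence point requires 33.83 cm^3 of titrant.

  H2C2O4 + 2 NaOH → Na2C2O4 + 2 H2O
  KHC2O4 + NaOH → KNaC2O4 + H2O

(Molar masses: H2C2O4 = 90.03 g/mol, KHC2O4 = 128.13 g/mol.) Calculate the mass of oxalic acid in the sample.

0.1669 g

n(NaOH) = 0.03383 × 0.2588 = 8.755 × 10^-3 mol
Let x = n(H2C2O4), y = n(KHC2O4).
Titrant: 2x + 1y = 8.755 × 10^-3;  mass: 90.03x + 128.13y = 0.8137
Solving, x = 1.853 × 10^-3 mol, y = 5.048 × 10^-3 mol
mass of H2C2O4 = 1.853 × 10^-3 × 90.03 = 0.1669 g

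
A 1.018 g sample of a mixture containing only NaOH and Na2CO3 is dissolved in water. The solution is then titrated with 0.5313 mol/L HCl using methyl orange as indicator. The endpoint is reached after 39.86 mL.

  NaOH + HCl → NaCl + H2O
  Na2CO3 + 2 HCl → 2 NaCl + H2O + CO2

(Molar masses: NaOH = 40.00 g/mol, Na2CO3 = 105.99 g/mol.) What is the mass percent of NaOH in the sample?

31.54 %

n(HCl) = 0.03986 × 0.5313 = 0.02118 mol
Let x = n(NaOH), y = n(Na2CO3).
Titrant: 1x + 2y = 0.02118;  mass: 40.00x + 105.99y = 1.018
Solving, x = 8.027 × 10^-3 mol, y = 6.575 × 10^-3 mol
mass of NaOH = 8.027 × 10^-3 × 40.00 = 0.3211 g
% NaOH = 0.3211 / 1.018 × 100 = 31.54 %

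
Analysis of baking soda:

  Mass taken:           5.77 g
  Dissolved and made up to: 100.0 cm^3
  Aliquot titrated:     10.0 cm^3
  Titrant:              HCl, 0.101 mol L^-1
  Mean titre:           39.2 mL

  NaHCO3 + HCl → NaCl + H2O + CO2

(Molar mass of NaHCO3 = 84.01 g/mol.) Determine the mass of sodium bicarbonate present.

n(HCl) per titration = 0.0392 × 0.101 = 3.96 × 10^-3 mol
n(NaHCO3) in each aliquot = 3.96 × 10^-3 mol (1:1 ratio)
n(NaHCO3) in the whole flask = 3.96 × 10^-3 × 100.0/10.0 = 0.0396 mol
mass of NaHCO3 = 0.0396 × 84.01 = 3.33 g

3.33 g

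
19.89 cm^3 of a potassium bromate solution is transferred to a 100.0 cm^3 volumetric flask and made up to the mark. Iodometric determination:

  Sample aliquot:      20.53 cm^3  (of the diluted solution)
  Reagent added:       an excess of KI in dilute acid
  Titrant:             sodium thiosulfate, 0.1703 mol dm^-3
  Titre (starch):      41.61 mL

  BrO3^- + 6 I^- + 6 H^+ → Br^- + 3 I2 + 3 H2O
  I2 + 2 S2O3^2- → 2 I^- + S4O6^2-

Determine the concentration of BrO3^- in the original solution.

n(S2O3^2-) = 0.04161 × 0.1703 = 7.086 × 10^-3 mol
n(I2) = n(S2O3^2-)/2 = 3.543 × 10^-3 mol
From the 1:3 ratio, n(BrO3^-) in the aliquot = 1/3 × 3.543 × 10^-3 = 1.181 × 10^-3 mol
[BrO3^-]_dilute = 1.181 × 10^-3 / 0.02053 = 0.05753 mol/L
[BrO3^-]_original = 0.05753 × 100.0/19.89 = 0.2892 mol/L

0.2892 mol/L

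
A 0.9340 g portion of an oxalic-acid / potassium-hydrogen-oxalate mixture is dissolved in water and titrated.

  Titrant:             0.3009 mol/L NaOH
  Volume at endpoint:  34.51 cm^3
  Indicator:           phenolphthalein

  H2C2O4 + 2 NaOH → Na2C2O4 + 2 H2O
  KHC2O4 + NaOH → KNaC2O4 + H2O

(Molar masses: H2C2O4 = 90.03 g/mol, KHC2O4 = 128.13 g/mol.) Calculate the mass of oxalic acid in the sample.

n(NaOH) = 0.03451 × 0.3009 = 0.01038 mol
Let x = n(H2C2O4), y = n(KHC2O4).
Titrant: 2x + 1y = 0.01038;  mass: 90.03x + 128.13y = 0.9340
Solving, x = 2.385 × 10^-3 mol, y = 5.613 × 10^-3 mol
mass of H2C2O4 = 2.385 × 10^-3 × 90.03 = 0.2147 g

0.2147 g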